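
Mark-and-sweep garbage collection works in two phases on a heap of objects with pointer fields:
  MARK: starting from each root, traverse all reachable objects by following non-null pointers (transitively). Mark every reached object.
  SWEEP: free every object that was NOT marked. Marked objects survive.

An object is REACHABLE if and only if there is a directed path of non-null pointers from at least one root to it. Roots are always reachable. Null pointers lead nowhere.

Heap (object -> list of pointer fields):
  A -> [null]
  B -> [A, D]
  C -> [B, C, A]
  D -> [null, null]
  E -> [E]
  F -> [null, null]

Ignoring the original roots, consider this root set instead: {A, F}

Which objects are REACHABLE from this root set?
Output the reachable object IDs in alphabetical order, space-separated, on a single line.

Roots: A F
Mark A: refs=null, marked=A
Mark F: refs=null null, marked=A F
Unmarked (collected): B C D E

Answer: A F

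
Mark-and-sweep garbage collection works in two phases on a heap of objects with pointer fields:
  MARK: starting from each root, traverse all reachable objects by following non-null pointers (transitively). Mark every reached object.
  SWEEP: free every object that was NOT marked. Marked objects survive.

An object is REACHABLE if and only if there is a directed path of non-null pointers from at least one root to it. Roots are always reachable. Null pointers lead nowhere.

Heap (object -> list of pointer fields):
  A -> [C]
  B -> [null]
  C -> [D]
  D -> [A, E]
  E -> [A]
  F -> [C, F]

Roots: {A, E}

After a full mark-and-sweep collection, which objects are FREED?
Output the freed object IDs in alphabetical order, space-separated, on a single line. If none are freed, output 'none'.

Roots: A E
Mark A: refs=C, marked=A
Mark E: refs=A, marked=A E
Mark C: refs=D, marked=A C E
Mark D: refs=A E, marked=A C D E
Unmarked (collected): B F

Answer: B F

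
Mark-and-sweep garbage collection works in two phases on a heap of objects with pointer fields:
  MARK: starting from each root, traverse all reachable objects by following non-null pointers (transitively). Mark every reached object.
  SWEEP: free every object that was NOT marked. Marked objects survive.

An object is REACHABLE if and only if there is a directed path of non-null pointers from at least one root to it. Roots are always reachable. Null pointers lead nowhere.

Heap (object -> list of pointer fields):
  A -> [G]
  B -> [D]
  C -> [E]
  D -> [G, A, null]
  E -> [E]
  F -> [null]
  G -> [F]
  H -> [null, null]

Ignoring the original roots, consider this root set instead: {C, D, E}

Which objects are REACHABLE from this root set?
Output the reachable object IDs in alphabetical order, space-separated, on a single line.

Answer: A C D E F G

Derivation:
Roots: C D E
Mark C: refs=E, marked=C
Mark D: refs=G A null, marked=C D
Mark E: refs=E, marked=C D E
Mark G: refs=F, marked=C D E G
Mark A: refs=G, marked=A C D E G
Mark F: refs=null, marked=A C D E F G
Unmarked (collected): B H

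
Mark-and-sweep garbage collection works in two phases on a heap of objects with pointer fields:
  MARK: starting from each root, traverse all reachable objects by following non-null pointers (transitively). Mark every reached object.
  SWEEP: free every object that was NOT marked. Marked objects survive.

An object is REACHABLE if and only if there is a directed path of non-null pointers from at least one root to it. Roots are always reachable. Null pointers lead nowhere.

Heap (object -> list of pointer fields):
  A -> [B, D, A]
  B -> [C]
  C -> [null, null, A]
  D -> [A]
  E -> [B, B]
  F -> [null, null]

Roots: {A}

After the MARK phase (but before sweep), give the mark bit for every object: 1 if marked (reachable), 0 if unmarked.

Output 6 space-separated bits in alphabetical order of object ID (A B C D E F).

Answer: 1 1 1 1 0 0

Derivation:
Roots: A
Mark A: refs=B D A, marked=A
Mark B: refs=C, marked=A B
Mark D: refs=A, marked=A B D
Mark C: refs=null null A, marked=A B C D
Unmarked (collected): E F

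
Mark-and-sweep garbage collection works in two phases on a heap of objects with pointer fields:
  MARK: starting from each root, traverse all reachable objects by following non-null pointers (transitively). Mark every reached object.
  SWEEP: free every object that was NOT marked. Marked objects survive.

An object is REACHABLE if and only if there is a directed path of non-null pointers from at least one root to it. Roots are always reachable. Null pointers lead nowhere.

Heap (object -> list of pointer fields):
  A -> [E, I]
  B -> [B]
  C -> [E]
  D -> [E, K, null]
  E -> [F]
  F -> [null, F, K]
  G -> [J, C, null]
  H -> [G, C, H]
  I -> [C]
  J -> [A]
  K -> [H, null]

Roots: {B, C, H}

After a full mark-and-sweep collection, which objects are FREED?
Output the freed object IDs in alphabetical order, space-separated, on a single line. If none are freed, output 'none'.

Answer: D

Derivation:
Roots: B C H
Mark B: refs=B, marked=B
Mark C: refs=E, marked=B C
Mark H: refs=G C H, marked=B C H
Mark E: refs=F, marked=B C E H
Mark G: refs=J C null, marked=B C E G H
Mark F: refs=null F K, marked=B C E F G H
Mark J: refs=A, marked=B C E F G H J
Mark K: refs=H null, marked=B C E F G H J K
Mark A: refs=E I, marked=A B C E F G H J K
Mark I: refs=C, marked=A B C E F G H I J K
Unmarked (collected): D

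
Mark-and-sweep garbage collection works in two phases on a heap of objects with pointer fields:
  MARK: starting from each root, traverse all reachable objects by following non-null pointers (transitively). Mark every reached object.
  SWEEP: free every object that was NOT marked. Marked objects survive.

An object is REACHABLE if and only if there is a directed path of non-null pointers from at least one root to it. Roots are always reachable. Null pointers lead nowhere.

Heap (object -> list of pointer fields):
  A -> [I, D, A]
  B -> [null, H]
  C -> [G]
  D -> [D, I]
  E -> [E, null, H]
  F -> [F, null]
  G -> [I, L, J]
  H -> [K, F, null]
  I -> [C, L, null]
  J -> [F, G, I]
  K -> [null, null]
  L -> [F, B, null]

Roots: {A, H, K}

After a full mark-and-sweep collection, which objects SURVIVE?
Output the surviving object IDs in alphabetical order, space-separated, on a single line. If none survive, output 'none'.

Roots: A H K
Mark A: refs=I D A, marked=A
Mark H: refs=K F null, marked=A H
Mark K: refs=null null, marked=A H K
Mark I: refs=C L null, marked=A H I K
Mark D: refs=D I, marked=A D H I K
Mark F: refs=F null, marked=A D F H I K
Mark C: refs=G, marked=A C D F H I K
Mark L: refs=F B null, marked=A C D F H I K L
Mark G: refs=I L J, marked=A C D F G H I K L
Mark B: refs=null H, marked=A B C D F G H I K L
Mark J: refs=F G I, marked=A B C D F G H I J K L
Unmarked (collected): E

Answer: A B C D F G H I J K L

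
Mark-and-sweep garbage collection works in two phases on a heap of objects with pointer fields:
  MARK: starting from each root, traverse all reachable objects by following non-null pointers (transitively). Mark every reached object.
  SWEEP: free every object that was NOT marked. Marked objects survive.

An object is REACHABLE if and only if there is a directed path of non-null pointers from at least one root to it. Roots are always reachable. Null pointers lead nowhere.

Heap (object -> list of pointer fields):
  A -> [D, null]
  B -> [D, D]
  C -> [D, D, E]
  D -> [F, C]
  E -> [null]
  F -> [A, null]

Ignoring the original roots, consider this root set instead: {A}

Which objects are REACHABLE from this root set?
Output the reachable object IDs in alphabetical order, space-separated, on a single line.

Roots: A
Mark A: refs=D null, marked=A
Mark D: refs=F C, marked=A D
Mark F: refs=A null, marked=A D F
Mark C: refs=D D E, marked=A C D F
Mark E: refs=null, marked=A C D E F
Unmarked (collected): B

Answer: A C D E F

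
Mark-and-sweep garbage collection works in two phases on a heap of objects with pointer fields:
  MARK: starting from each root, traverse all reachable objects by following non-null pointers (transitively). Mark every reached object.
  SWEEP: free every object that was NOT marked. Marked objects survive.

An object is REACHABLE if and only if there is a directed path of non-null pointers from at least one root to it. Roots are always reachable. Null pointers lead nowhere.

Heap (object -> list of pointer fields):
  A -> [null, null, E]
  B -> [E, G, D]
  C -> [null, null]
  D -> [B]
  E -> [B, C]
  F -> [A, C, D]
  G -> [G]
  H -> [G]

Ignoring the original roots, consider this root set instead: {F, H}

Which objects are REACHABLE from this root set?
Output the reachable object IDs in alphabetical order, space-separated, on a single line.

Answer: A B C D E F G H

Derivation:
Roots: F H
Mark F: refs=A C D, marked=F
Mark H: refs=G, marked=F H
Mark A: refs=null null E, marked=A F H
Mark C: refs=null null, marked=A C F H
Mark D: refs=B, marked=A C D F H
Mark G: refs=G, marked=A C D F G H
Mark E: refs=B C, marked=A C D E F G H
Mark B: refs=E G D, marked=A B C D E F G H
Unmarked (collected): (none)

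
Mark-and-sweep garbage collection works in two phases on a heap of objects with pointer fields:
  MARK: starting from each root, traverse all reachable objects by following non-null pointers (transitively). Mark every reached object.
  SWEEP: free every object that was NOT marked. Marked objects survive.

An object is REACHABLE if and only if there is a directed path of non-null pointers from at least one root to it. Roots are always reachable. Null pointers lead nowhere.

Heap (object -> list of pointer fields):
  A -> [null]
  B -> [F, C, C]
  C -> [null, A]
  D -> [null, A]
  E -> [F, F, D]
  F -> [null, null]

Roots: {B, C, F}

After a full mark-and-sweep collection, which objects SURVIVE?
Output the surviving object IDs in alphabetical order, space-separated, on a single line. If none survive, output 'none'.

Answer: A B C F

Derivation:
Roots: B C F
Mark B: refs=F C C, marked=B
Mark C: refs=null A, marked=B C
Mark F: refs=null null, marked=B C F
Mark A: refs=null, marked=A B C F
Unmarked (collected): D E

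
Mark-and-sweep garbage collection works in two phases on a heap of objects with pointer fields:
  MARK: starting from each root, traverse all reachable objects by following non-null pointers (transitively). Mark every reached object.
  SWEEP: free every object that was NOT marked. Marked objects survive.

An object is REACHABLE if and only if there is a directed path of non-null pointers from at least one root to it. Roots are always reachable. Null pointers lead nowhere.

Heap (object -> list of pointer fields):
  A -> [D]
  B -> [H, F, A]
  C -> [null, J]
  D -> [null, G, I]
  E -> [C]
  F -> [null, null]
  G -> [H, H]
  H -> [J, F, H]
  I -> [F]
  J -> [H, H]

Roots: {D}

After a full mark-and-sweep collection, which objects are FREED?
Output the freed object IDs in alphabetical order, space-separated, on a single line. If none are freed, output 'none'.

Roots: D
Mark D: refs=null G I, marked=D
Mark G: refs=H H, marked=D G
Mark I: refs=F, marked=D G I
Mark H: refs=J F H, marked=D G H I
Mark F: refs=null null, marked=D F G H I
Mark J: refs=H H, marked=D F G H I J
Unmarked (collected): A B C E

Answer: A B C E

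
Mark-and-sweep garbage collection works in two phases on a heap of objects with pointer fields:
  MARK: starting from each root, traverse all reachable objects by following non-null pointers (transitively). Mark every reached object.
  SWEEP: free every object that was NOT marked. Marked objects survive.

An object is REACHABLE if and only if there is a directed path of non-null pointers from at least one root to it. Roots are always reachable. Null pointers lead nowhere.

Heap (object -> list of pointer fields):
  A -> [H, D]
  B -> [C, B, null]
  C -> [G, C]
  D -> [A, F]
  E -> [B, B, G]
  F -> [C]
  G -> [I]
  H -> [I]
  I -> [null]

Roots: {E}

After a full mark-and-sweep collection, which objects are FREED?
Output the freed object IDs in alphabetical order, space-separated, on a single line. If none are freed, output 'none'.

Roots: E
Mark E: refs=B B G, marked=E
Mark B: refs=C B null, marked=B E
Mark G: refs=I, marked=B E G
Mark C: refs=G C, marked=B C E G
Mark I: refs=null, marked=B C E G I
Unmarked (collected): A D F H

Answer: A D F H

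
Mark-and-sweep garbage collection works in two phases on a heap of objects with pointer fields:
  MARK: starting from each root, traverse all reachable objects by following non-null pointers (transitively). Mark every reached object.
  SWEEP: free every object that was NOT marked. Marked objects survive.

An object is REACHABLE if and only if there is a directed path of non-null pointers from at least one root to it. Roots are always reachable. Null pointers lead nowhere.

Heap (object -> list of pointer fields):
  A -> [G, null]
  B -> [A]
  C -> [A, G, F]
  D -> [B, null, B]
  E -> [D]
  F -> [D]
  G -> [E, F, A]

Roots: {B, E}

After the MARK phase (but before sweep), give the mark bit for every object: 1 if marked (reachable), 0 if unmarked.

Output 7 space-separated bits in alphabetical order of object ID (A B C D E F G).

Roots: B E
Mark B: refs=A, marked=B
Mark E: refs=D, marked=B E
Mark A: refs=G null, marked=A B E
Mark D: refs=B null B, marked=A B D E
Mark G: refs=E F A, marked=A B D E G
Mark F: refs=D, marked=A B D E F G
Unmarked (collected): C

Answer: 1 1 0 1 1 1 1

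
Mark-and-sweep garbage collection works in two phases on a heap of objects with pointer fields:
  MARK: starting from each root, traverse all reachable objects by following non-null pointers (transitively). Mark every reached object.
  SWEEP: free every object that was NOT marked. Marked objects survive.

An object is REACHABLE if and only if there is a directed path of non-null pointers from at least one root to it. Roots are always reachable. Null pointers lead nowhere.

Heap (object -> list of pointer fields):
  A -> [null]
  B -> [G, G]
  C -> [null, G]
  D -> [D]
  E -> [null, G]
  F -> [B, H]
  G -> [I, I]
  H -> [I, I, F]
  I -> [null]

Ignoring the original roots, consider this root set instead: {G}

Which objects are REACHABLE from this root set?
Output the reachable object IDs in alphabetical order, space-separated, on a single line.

Answer: G I

Derivation:
Roots: G
Mark G: refs=I I, marked=G
Mark I: refs=null, marked=G I
Unmarked (collected): A B C D E F H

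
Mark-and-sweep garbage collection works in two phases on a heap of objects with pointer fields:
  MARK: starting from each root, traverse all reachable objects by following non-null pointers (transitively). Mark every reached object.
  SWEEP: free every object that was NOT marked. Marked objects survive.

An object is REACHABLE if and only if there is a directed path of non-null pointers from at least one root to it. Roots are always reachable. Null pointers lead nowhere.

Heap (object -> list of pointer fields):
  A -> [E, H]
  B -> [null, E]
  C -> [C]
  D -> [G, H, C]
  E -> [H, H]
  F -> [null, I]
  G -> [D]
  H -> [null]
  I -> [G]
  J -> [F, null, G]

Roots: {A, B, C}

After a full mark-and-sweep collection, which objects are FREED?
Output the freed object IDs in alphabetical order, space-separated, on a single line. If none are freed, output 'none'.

Roots: A B C
Mark A: refs=E H, marked=A
Mark B: refs=null E, marked=A B
Mark C: refs=C, marked=A B C
Mark E: refs=H H, marked=A B C E
Mark H: refs=null, marked=A B C E H
Unmarked (collected): D F G I J

Answer: D F G I J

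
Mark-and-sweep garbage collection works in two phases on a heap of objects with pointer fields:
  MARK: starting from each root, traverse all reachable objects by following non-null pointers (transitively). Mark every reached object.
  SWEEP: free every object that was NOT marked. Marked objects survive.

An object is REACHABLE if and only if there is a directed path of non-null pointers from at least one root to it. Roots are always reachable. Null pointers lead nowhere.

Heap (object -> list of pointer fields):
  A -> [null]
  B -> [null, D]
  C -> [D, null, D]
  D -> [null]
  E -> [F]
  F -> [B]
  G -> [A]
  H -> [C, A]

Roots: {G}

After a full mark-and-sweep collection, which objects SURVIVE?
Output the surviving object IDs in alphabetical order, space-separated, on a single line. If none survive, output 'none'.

Answer: A G

Derivation:
Roots: G
Mark G: refs=A, marked=G
Mark A: refs=null, marked=A G
Unmarked (collected): B C D E F H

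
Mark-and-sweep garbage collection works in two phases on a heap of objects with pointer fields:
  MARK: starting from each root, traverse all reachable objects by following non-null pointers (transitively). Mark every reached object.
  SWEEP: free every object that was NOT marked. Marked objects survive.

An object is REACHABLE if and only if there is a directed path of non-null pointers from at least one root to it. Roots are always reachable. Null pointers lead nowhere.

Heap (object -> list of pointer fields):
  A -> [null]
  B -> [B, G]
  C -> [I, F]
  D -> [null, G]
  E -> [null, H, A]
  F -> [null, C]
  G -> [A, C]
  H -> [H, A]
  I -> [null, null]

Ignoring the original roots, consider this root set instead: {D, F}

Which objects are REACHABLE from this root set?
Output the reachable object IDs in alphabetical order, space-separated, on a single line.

Roots: D F
Mark D: refs=null G, marked=D
Mark F: refs=null C, marked=D F
Mark G: refs=A C, marked=D F G
Mark C: refs=I F, marked=C D F G
Mark A: refs=null, marked=A C D F G
Mark I: refs=null null, marked=A C D F G I
Unmarked (collected): B E H

Answer: A C D F G I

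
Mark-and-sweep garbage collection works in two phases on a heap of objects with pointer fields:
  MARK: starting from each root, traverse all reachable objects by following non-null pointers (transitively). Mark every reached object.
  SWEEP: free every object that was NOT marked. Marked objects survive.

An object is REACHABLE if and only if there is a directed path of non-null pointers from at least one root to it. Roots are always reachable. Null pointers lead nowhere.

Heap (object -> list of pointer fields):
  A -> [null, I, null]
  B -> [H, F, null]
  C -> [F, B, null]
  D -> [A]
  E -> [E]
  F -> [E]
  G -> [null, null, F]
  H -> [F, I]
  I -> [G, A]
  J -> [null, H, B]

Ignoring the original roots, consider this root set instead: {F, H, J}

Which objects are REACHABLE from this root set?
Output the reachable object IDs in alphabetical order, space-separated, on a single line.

Answer: A B E F G H I J

Derivation:
Roots: F H J
Mark F: refs=E, marked=F
Mark H: refs=F I, marked=F H
Mark J: refs=null H B, marked=F H J
Mark E: refs=E, marked=E F H J
Mark I: refs=G A, marked=E F H I J
Mark B: refs=H F null, marked=B E F H I J
Mark G: refs=null null F, marked=B E F G H I J
Mark A: refs=null I null, marked=A B E F G H I J
Unmarked (collected): C D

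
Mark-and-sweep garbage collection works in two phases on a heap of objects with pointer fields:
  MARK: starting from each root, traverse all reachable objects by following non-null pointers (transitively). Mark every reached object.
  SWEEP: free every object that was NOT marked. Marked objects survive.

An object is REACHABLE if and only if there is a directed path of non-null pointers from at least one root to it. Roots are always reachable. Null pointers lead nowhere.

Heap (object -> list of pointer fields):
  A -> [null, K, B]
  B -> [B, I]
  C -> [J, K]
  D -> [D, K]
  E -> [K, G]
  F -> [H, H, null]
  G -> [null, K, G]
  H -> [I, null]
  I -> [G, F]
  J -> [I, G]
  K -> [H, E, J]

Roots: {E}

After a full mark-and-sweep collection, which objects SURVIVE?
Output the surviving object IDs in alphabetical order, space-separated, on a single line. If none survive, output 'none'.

Roots: E
Mark E: refs=K G, marked=E
Mark K: refs=H E J, marked=E K
Mark G: refs=null K G, marked=E G K
Mark H: refs=I null, marked=E G H K
Mark J: refs=I G, marked=E G H J K
Mark I: refs=G F, marked=E G H I J K
Mark F: refs=H H null, marked=E F G H I J K
Unmarked (collected): A B C D

Answer: E F G H I J K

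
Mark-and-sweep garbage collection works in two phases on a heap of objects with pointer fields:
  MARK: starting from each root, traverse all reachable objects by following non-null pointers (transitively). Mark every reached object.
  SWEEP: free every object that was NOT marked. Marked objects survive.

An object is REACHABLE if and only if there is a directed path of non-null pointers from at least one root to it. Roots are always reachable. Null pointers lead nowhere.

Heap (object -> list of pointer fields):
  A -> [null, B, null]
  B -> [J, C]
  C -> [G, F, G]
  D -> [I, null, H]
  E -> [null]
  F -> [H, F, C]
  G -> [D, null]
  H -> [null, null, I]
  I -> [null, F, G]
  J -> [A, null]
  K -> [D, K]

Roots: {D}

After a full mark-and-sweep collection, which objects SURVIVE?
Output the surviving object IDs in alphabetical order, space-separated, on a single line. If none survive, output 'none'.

Roots: D
Mark D: refs=I null H, marked=D
Mark I: refs=null F G, marked=D I
Mark H: refs=null null I, marked=D H I
Mark F: refs=H F C, marked=D F H I
Mark G: refs=D null, marked=D F G H I
Mark C: refs=G F G, marked=C D F G H I
Unmarked (collected): A B E J K

Answer: C D F G H I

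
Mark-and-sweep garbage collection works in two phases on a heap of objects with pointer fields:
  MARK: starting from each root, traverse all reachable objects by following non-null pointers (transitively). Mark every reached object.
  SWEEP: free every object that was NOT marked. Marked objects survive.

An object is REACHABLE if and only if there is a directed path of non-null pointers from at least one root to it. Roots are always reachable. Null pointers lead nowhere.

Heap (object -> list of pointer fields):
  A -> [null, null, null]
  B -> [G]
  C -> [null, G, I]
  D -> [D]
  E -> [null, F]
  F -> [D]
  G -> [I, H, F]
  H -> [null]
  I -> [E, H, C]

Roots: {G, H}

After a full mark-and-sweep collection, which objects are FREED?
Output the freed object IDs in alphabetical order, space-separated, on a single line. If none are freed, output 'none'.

Answer: A B

Derivation:
Roots: G H
Mark G: refs=I H F, marked=G
Mark H: refs=null, marked=G H
Mark I: refs=E H C, marked=G H I
Mark F: refs=D, marked=F G H I
Mark E: refs=null F, marked=E F G H I
Mark C: refs=null G I, marked=C E F G H I
Mark D: refs=D, marked=C D E F G H I
Unmarked (collected): A B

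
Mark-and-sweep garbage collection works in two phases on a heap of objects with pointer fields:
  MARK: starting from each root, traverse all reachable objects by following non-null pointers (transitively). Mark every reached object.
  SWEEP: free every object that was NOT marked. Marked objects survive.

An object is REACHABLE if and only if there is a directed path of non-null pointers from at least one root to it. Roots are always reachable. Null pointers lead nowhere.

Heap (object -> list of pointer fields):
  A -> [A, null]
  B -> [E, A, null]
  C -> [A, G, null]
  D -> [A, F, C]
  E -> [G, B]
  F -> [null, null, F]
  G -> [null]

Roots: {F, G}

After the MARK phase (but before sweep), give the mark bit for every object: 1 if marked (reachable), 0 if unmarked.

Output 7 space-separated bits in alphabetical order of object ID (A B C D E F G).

Roots: F G
Mark F: refs=null null F, marked=F
Mark G: refs=null, marked=F G
Unmarked (collected): A B C D E

Answer: 0 0 0 0 0 1 1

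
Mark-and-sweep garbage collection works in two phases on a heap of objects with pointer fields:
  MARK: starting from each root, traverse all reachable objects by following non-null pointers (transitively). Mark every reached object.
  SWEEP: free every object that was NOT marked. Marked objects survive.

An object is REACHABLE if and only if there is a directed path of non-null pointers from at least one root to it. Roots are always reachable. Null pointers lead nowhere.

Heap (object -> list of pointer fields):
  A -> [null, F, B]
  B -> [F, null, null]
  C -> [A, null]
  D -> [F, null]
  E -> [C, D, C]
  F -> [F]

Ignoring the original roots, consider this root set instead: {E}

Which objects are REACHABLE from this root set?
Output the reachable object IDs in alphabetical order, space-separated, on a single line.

Roots: E
Mark E: refs=C D C, marked=E
Mark C: refs=A null, marked=C E
Mark D: refs=F null, marked=C D E
Mark A: refs=null F B, marked=A C D E
Mark F: refs=F, marked=A C D E F
Mark B: refs=F null null, marked=A B C D E F
Unmarked (collected): (none)

Answer: A B C D E F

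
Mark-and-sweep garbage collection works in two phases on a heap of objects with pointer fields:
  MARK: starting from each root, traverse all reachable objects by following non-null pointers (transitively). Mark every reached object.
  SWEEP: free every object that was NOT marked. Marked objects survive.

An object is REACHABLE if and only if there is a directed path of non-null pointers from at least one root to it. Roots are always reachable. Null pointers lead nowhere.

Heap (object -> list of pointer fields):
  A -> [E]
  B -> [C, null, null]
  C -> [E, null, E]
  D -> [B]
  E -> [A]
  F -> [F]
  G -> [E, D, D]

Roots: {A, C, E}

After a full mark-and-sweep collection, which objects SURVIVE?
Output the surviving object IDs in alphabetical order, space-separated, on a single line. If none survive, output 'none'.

Answer: A C E

Derivation:
Roots: A C E
Mark A: refs=E, marked=A
Mark C: refs=E null E, marked=A C
Mark E: refs=A, marked=A C E
Unmarked (collected): B D F G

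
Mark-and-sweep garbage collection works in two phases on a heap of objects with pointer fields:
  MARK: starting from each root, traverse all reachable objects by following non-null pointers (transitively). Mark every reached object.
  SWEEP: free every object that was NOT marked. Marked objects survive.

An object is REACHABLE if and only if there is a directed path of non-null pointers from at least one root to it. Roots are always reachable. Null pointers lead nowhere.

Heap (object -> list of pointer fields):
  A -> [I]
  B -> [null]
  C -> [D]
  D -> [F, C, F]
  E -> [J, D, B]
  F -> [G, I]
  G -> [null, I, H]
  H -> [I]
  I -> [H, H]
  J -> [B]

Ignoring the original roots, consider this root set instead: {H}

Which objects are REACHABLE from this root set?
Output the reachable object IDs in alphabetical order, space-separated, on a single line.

Answer: H I

Derivation:
Roots: H
Mark H: refs=I, marked=H
Mark I: refs=H H, marked=H I
Unmarked (collected): A B C D E F G J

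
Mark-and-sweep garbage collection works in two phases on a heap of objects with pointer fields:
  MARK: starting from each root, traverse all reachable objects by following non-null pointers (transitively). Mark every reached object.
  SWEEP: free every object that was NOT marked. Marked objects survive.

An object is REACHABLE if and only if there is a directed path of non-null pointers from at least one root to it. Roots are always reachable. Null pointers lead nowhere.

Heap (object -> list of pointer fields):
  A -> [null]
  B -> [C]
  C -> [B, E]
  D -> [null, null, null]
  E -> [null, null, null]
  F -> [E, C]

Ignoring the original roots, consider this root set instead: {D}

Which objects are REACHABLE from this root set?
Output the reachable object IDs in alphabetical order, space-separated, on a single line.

Roots: D
Mark D: refs=null null null, marked=D
Unmarked (collected): A B C E F

Answer: D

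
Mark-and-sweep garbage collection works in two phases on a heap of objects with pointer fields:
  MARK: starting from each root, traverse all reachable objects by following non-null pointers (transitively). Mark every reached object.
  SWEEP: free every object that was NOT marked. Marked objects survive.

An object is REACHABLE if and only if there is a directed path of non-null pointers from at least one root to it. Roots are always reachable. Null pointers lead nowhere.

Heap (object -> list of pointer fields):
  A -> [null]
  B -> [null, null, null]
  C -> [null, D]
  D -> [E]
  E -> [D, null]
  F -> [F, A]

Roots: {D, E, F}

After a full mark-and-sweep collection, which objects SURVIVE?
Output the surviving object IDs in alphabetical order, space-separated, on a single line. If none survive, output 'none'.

Answer: A D E F

Derivation:
Roots: D E F
Mark D: refs=E, marked=D
Mark E: refs=D null, marked=D E
Mark F: refs=F A, marked=D E F
Mark A: refs=null, marked=A D E F
Unmarked (collected): B C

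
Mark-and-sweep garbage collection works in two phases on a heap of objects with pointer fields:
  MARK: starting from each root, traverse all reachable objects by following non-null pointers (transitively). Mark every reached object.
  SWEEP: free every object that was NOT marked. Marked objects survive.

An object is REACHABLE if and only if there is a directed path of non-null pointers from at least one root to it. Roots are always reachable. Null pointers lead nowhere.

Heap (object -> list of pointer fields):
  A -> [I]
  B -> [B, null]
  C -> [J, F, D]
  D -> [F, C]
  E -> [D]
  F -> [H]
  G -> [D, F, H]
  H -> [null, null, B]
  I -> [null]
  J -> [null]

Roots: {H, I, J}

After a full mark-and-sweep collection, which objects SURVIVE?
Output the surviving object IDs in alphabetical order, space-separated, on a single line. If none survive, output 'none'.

Roots: H I J
Mark H: refs=null null B, marked=H
Mark I: refs=null, marked=H I
Mark J: refs=null, marked=H I J
Mark B: refs=B null, marked=B H I J
Unmarked (collected): A C D E F G

Answer: B H I J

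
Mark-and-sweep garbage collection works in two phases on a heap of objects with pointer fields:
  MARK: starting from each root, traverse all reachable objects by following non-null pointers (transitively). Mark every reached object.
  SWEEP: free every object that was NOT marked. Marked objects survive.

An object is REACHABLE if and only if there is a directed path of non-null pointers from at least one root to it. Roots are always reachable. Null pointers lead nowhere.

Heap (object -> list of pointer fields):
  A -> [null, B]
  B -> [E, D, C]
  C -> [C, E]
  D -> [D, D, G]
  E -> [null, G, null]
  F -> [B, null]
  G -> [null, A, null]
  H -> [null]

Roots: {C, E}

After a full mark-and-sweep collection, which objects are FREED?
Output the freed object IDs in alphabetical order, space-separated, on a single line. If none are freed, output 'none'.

Answer: F H

Derivation:
Roots: C E
Mark C: refs=C E, marked=C
Mark E: refs=null G null, marked=C E
Mark G: refs=null A null, marked=C E G
Mark A: refs=null B, marked=A C E G
Mark B: refs=E D C, marked=A B C E G
Mark D: refs=D D G, marked=A B C D E G
Unmarked (collected): F H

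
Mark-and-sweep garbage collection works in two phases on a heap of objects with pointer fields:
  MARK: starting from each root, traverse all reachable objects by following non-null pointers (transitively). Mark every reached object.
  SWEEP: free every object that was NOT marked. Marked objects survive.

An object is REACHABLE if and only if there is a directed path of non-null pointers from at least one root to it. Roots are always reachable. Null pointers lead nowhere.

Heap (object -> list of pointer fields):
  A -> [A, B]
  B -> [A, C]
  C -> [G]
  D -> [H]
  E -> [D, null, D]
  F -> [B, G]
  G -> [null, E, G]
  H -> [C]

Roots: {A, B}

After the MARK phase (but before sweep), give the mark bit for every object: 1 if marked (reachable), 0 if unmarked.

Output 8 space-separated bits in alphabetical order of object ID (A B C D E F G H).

Roots: A B
Mark A: refs=A B, marked=A
Mark B: refs=A C, marked=A B
Mark C: refs=G, marked=A B C
Mark G: refs=null E G, marked=A B C G
Mark E: refs=D null D, marked=A B C E G
Mark D: refs=H, marked=A B C D E G
Mark H: refs=C, marked=A B C D E G H
Unmarked (collected): F

Answer: 1 1 1 1 1 0 1 1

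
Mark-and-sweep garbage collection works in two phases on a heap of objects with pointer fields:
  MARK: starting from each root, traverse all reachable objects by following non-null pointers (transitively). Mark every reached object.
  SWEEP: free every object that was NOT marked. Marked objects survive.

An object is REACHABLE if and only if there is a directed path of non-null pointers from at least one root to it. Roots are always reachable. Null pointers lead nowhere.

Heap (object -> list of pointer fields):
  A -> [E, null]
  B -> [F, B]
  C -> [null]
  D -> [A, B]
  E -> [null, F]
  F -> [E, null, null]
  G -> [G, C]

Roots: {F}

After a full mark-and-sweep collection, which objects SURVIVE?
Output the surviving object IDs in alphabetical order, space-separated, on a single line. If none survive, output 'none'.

Answer: E F

Derivation:
Roots: F
Mark F: refs=E null null, marked=F
Mark E: refs=null F, marked=E F
Unmarked (collected): A B C D G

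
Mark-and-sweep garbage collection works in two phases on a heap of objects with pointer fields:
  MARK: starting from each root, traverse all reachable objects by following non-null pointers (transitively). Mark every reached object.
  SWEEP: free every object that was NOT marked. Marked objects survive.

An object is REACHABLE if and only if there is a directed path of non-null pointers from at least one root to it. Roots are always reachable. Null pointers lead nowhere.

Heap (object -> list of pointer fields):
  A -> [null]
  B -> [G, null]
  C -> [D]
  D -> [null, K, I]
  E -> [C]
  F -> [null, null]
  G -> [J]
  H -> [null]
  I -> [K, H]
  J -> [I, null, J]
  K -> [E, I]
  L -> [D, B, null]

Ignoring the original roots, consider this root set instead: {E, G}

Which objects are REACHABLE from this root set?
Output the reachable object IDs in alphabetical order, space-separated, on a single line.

Roots: E G
Mark E: refs=C, marked=E
Mark G: refs=J, marked=E G
Mark C: refs=D, marked=C E G
Mark J: refs=I null J, marked=C E G J
Mark D: refs=null K I, marked=C D E G J
Mark I: refs=K H, marked=C D E G I J
Mark K: refs=E I, marked=C D E G I J K
Mark H: refs=null, marked=C D E G H I J K
Unmarked (collected): A B F L

Answer: C D E G H I J K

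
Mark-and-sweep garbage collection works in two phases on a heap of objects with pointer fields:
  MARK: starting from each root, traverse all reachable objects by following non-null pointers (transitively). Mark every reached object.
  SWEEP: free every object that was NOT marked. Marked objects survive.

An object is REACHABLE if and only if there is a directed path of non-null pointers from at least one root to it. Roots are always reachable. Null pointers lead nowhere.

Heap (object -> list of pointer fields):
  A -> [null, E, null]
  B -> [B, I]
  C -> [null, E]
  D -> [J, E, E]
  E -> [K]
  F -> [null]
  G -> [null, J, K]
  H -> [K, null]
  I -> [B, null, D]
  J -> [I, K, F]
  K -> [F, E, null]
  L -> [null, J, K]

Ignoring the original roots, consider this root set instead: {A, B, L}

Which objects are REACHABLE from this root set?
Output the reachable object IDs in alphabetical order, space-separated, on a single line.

Roots: A B L
Mark A: refs=null E null, marked=A
Mark B: refs=B I, marked=A B
Mark L: refs=null J K, marked=A B L
Mark E: refs=K, marked=A B E L
Mark I: refs=B null D, marked=A B E I L
Mark J: refs=I K F, marked=A B E I J L
Mark K: refs=F E null, marked=A B E I J K L
Mark D: refs=J E E, marked=A B D E I J K L
Mark F: refs=null, marked=A B D E F I J K L
Unmarked (collected): C G H

Answer: A B D E F I J K L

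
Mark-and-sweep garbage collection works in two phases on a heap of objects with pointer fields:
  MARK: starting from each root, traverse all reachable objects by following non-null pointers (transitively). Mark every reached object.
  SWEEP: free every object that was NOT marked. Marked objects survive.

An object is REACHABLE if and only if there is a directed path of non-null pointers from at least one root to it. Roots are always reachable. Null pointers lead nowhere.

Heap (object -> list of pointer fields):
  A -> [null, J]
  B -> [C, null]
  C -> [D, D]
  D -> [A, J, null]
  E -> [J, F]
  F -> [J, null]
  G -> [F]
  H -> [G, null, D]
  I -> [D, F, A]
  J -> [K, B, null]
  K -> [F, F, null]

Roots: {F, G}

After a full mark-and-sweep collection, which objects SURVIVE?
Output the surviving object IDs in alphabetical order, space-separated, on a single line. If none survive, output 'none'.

Answer: A B C D F G J K

Derivation:
Roots: F G
Mark F: refs=J null, marked=F
Mark G: refs=F, marked=F G
Mark J: refs=K B null, marked=F G J
Mark K: refs=F F null, marked=F G J K
Mark B: refs=C null, marked=B F G J K
Mark C: refs=D D, marked=B C F G J K
Mark D: refs=A J null, marked=B C D F G J K
Mark A: refs=null J, marked=A B C D F G J K
Unmarked (collected): E H I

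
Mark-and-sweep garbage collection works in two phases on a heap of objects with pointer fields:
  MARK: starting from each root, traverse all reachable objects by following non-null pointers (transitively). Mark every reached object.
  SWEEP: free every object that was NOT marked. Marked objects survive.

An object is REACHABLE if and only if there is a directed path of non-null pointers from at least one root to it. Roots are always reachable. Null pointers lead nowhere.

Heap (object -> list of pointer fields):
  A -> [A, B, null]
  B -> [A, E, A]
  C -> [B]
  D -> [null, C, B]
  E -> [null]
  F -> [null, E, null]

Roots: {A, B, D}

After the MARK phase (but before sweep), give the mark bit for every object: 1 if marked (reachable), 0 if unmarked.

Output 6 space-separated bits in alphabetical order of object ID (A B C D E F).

Roots: A B D
Mark A: refs=A B null, marked=A
Mark B: refs=A E A, marked=A B
Mark D: refs=null C B, marked=A B D
Mark E: refs=null, marked=A B D E
Mark C: refs=B, marked=A B C D E
Unmarked (collected): F

Answer: 1 1 1 1 1 0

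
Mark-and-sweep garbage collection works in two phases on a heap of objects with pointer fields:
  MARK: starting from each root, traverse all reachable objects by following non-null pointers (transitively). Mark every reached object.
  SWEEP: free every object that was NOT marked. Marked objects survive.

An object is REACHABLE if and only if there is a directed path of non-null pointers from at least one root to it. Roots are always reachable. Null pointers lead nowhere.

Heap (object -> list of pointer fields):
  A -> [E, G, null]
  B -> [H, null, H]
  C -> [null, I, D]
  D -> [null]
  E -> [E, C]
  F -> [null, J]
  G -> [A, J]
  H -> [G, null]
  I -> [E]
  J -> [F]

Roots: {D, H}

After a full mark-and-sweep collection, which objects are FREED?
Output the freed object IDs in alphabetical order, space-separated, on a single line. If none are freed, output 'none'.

Answer: B

Derivation:
Roots: D H
Mark D: refs=null, marked=D
Mark H: refs=G null, marked=D H
Mark G: refs=A J, marked=D G H
Mark A: refs=E G null, marked=A D G H
Mark J: refs=F, marked=A D G H J
Mark E: refs=E C, marked=A D E G H J
Mark F: refs=null J, marked=A D E F G H J
Mark C: refs=null I D, marked=A C D E F G H J
Mark I: refs=E, marked=A C D E F G H I J
Unmarked (collected): B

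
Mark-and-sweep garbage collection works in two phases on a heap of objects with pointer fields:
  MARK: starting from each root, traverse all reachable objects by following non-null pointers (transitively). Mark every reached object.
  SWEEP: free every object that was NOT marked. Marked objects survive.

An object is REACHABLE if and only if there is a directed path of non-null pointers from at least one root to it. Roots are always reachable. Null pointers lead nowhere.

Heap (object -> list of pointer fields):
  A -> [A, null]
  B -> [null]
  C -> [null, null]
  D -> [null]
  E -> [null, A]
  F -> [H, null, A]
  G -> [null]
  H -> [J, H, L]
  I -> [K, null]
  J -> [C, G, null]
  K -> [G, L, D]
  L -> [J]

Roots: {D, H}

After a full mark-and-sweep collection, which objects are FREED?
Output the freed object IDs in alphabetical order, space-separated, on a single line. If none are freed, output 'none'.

Answer: A B E F I K

Derivation:
Roots: D H
Mark D: refs=null, marked=D
Mark H: refs=J H L, marked=D H
Mark J: refs=C G null, marked=D H J
Mark L: refs=J, marked=D H J L
Mark C: refs=null null, marked=C D H J L
Mark G: refs=null, marked=C D G H J L
Unmarked (collected): A B E F I K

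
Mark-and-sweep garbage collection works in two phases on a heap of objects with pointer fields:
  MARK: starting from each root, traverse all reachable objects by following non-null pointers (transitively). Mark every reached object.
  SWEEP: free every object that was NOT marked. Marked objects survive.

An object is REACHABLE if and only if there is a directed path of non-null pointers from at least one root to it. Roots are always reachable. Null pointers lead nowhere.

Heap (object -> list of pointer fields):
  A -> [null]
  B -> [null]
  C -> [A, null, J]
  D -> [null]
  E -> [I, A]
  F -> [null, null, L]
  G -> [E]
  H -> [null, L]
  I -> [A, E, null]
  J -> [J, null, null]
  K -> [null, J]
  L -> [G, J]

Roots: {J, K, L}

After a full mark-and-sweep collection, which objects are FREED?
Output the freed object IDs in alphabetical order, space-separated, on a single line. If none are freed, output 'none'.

Roots: J K L
Mark J: refs=J null null, marked=J
Mark K: refs=null J, marked=J K
Mark L: refs=G J, marked=J K L
Mark G: refs=E, marked=G J K L
Mark E: refs=I A, marked=E G J K L
Mark I: refs=A E null, marked=E G I J K L
Mark A: refs=null, marked=A E G I J K L
Unmarked (collected): B C D F H

Answer: B C D F H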